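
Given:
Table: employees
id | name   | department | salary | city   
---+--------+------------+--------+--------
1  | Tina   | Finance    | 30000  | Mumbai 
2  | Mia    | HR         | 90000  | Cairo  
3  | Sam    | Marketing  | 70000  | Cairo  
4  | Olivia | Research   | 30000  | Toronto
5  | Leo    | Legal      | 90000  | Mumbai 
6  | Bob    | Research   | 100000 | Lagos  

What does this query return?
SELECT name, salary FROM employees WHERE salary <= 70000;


Filtering: salary <= 70000
Matching: 3 rows

3 rows:
Tina, 30000
Sam, 70000
Olivia, 30000


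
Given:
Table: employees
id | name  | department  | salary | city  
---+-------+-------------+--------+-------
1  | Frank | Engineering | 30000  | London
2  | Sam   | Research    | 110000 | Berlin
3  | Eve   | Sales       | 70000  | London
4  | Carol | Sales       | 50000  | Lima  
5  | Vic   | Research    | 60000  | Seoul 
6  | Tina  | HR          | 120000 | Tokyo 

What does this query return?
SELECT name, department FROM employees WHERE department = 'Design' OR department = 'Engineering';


Filtering: department = 'Design' OR 'Engineering'
Matching: 1 rows

1 rows:
Frank, Engineering


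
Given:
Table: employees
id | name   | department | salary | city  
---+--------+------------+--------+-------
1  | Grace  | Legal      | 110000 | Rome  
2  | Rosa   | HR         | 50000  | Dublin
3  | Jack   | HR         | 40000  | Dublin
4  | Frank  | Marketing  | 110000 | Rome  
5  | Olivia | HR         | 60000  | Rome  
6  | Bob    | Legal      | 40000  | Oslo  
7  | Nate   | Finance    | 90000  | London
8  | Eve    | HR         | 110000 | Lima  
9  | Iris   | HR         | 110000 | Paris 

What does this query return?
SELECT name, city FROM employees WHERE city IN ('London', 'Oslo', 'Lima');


Filtering: city IN ('London', 'Oslo', 'Lima')
Matching: 3 rows

3 rows:
Bob, Oslo
Nate, London
Eve, Lima


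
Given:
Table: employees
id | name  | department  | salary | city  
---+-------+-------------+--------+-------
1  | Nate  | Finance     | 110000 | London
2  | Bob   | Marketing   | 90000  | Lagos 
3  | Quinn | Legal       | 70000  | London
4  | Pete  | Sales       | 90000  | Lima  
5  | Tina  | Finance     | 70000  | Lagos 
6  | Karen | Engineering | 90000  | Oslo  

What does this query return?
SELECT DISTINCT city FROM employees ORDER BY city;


All 'city' values (row order): London, Lagos, London, Lima, Lagos, Oslo
Removing duplicates leaves 4 unique value(s).

4 values:
Lagos
Lima
London
Oslo


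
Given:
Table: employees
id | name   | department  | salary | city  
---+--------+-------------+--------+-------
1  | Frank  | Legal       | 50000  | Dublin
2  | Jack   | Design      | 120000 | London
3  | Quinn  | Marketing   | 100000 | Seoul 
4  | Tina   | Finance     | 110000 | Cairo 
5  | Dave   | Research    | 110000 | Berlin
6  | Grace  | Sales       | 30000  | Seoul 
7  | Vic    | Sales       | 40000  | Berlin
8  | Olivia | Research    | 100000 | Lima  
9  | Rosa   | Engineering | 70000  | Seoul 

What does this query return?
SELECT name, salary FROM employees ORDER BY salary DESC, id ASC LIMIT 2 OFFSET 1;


Sort by salary DESC (id ASC tiebreak), then skip 1 and take 2
Rows 2 through 3

2 rows:
Tina, 110000
Dave, 110000


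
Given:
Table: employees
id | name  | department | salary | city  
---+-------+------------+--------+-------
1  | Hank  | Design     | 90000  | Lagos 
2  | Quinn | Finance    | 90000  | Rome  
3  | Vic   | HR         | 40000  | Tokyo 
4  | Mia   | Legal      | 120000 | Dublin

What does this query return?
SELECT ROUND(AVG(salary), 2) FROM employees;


SUM(salary) = 340000
COUNT = 4
ROUND(AVG, 2) = ROUND(340000 / 4, 2) = 85000.0

85000.0


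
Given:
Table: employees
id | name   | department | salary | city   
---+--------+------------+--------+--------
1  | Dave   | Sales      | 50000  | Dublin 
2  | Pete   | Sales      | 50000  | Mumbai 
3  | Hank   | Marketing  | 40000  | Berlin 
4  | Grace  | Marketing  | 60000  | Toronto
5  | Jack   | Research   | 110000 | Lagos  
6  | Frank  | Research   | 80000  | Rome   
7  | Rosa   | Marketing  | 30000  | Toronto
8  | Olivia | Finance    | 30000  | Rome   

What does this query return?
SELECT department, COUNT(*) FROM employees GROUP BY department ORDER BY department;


Assigning each row to its department group:
  Dave -> Sales
  Pete -> Sales
  Hank -> Marketing
  Grace -> Marketing
  Jack -> Research
  Frank -> Research
  Rosa -> Marketing
  Olivia -> Finance


4 groups:
Finance, 1
Marketing, 3
Research, 2
Sales, 2


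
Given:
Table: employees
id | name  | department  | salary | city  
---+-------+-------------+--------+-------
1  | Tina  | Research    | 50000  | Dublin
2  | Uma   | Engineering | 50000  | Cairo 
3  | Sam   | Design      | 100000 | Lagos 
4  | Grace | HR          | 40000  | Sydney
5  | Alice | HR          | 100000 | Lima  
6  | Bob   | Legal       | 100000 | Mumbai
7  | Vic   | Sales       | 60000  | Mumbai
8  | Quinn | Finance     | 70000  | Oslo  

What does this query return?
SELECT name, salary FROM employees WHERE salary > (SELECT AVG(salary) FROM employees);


Subquery: AVG(salary) = 71250.0
Filtering: salary > 71250.0
  Sam (100000) -> MATCH
  Alice (100000) -> MATCH
  Bob (100000) -> MATCH


3 rows:
Sam, 100000
Alice, 100000
Bob, 100000


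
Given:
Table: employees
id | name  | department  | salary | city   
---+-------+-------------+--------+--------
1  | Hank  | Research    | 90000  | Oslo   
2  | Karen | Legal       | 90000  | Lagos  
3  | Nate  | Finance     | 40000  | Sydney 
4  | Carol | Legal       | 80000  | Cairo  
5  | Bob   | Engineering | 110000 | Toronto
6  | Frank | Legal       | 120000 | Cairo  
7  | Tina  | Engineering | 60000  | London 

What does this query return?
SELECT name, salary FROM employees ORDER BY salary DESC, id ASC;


Sorting by salary DESC, then id ASC for ties

7 rows:
Frank, 120000
Bob, 110000
Hank, 90000
Karen, 90000
Carol, 80000
Tina, 60000
Nate, 40000


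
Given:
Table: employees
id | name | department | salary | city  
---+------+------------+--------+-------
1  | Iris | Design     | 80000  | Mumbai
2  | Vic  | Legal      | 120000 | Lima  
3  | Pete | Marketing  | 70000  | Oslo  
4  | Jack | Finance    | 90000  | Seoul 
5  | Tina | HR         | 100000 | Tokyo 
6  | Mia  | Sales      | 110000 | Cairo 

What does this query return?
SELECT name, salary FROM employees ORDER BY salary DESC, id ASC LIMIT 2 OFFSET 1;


Sort by salary DESC (id ASC tiebreak), then skip 1 and take 2
Rows 2 through 3

2 rows:
Mia, 110000
Tina, 100000


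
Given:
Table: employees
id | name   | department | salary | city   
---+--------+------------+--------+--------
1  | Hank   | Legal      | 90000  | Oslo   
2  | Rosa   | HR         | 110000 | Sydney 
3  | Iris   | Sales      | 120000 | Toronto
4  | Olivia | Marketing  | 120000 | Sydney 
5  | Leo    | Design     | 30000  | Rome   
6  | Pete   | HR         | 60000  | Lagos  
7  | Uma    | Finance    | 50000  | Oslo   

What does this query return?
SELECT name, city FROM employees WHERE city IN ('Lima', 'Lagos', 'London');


Filtering: city IN ('Lima', 'Lagos', 'London')
Matching: 1 rows

1 rows:
Pete, Lagos


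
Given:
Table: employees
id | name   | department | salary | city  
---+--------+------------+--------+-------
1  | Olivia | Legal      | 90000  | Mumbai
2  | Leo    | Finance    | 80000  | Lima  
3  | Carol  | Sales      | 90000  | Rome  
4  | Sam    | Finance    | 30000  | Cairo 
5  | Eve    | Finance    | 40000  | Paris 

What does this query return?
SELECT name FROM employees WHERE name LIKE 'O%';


LIKE 'O%' matches names starting with 'O'
Matching: 1

1 rows:
Olivia


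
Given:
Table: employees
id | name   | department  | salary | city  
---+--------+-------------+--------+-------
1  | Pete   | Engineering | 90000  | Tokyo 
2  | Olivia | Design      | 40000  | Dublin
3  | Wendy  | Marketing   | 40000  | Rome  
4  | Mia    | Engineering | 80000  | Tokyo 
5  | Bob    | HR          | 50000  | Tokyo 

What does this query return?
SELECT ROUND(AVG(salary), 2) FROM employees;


SUM(salary) = 300000
COUNT = 5
ROUND(AVG, 2) = ROUND(300000 / 5, 2) = 60000.0

60000.0


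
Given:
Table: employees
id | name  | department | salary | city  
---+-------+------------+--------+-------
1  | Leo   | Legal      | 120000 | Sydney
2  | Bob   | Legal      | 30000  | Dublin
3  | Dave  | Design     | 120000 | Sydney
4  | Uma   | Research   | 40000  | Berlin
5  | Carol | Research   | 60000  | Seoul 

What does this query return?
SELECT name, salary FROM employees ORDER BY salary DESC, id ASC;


Sorting by salary DESC, then id ASC for ties

5 rows:
Leo, 120000
Dave, 120000
Carol, 60000
Uma, 40000
Bob, 30000


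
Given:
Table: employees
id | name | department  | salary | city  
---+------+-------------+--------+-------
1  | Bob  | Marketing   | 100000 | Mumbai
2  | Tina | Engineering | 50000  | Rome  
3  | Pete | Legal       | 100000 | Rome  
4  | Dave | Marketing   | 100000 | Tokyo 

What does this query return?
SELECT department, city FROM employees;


Projecting columns: department, city

4 rows:
Marketing, Mumbai
Engineering, Rome
Legal, Rome
Marketing, Tokyo


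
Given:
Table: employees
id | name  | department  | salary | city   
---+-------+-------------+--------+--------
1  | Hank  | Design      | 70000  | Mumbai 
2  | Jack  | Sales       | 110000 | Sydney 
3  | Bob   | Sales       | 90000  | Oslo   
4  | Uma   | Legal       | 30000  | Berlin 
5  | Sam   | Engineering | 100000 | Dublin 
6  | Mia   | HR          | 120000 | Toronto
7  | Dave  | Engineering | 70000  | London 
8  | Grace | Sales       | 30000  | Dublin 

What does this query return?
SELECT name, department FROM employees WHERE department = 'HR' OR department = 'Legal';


Filtering: department = 'HR' OR 'Legal'
Matching: 2 rows

2 rows:
Uma, Legal
Mia, HR


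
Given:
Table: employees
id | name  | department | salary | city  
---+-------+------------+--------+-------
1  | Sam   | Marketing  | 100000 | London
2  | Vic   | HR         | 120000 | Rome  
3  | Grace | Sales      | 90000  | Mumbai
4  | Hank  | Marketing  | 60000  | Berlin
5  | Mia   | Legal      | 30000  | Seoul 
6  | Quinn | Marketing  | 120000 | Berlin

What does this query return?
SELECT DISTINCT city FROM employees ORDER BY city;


All 'city' values (row order): London, Rome, Mumbai, Berlin, Seoul, Berlin
Removing duplicates leaves 5 unique value(s).

5 values:
Berlin
London
Mumbai
Rome
Seoul


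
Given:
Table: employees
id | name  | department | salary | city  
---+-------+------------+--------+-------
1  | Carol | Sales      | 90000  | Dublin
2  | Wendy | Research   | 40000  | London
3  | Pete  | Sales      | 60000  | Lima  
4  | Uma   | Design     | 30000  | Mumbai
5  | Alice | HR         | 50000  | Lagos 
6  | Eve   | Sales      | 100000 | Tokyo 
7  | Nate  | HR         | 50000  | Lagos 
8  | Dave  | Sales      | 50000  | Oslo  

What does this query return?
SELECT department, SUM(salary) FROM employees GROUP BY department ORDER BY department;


Summing salary within each department:
  Design: 30000 = 30000
  HR: 50000 + 50000 = 100000
  Research: 40000 = 40000
  Sales: 90000 + 60000 + 100000 + 50000 = 300000


4 groups:
Design, 30000
HR, 100000
Research, 40000
Sales, 300000


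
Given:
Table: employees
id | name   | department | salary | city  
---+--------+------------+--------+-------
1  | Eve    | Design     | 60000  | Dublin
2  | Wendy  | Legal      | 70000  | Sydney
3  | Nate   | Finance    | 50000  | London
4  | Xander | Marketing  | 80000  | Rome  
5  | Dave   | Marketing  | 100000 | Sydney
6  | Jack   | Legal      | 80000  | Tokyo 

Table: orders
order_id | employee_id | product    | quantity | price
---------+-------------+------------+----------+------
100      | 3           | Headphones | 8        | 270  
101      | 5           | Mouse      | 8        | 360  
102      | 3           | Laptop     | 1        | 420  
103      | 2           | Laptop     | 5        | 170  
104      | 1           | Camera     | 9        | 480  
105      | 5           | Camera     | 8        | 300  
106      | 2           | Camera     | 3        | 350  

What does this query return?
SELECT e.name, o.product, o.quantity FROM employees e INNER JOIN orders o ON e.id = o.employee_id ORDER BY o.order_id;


Joining employees.id = orders.employee_id:
  employee Nate (id=3) -> order Headphones
  employee Dave (id=5) -> order Mouse
  employee Nate (id=3) -> order Laptop
  employee Wendy (id=2) -> order Laptop
  employee Eve (id=1) -> order Camera
  employee Dave (id=5) -> order Camera
  employee Wendy (id=2) -> order Camera


7 rows:
Nate, Headphones, 8
Dave, Mouse, 8
Nate, Laptop, 1
Wendy, Laptop, 5
Eve, Camera, 9
Dave, Camera, 8
Wendy, Camera, 3


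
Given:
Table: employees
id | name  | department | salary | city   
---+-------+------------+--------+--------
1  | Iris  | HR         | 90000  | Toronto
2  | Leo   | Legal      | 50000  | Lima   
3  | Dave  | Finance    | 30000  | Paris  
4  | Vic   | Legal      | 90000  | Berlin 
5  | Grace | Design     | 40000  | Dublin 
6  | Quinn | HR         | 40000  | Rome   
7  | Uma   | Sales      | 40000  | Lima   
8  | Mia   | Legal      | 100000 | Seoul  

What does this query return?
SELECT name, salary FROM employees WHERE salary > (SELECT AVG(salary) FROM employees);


Subquery: AVG(salary) = 60000.0
Filtering: salary > 60000.0
  Iris (90000) -> MATCH
  Vic (90000) -> MATCH
  Mia (100000) -> MATCH


3 rows:
Iris, 90000
Vic, 90000
Mia, 100000


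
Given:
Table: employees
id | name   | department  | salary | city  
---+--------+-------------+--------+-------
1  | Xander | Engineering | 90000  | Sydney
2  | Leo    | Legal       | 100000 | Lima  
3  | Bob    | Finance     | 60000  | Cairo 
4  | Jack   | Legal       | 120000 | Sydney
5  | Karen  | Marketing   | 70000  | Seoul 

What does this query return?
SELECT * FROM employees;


SELECT * returns all 5 rows with all columns

5 rows:
1, Xander, Engineering, 90000, Sydney
2, Leo, Legal, 100000, Lima
3, Bob, Finance, 60000, Cairo
4, Jack, Legal, 120000, Sydney
5, Karen, Marketing, 70000, Seoul


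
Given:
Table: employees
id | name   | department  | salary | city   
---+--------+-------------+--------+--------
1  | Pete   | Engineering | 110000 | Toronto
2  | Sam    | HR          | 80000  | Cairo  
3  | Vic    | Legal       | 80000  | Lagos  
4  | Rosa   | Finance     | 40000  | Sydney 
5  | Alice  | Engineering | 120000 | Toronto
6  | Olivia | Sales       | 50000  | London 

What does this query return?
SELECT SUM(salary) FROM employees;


SUM(salary) = 110000 + 80000 + 80000 + 40000 + 120000 + 50000 = 480000

480000


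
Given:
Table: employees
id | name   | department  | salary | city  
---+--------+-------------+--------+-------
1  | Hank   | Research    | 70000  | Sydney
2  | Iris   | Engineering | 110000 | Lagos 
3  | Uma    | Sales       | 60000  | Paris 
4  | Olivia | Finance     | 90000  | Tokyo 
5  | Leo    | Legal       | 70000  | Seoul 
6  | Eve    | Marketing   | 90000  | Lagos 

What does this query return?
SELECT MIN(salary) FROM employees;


Salaries: 70000, 110000, 60000, 90000, 70000, 90000
MIN = 60000

60000


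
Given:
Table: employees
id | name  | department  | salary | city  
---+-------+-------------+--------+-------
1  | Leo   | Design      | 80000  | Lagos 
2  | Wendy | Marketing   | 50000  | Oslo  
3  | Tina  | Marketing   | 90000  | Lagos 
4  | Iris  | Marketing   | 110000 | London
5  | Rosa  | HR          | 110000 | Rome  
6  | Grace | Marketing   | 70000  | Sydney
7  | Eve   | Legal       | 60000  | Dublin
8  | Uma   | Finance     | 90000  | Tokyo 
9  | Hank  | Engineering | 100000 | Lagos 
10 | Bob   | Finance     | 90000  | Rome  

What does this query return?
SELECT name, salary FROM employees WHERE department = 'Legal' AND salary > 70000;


Filtering: department = 'Legal' AND salary > 70000
Matching: 0 rows

Empty result set (0 rows)


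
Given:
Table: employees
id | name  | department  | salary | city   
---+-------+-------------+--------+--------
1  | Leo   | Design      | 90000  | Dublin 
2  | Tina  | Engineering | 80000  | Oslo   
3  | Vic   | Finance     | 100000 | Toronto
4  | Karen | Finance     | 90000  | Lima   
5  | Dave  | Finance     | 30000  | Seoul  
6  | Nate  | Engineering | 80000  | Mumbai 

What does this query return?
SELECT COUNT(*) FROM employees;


COUNT(*) counts all rows

6


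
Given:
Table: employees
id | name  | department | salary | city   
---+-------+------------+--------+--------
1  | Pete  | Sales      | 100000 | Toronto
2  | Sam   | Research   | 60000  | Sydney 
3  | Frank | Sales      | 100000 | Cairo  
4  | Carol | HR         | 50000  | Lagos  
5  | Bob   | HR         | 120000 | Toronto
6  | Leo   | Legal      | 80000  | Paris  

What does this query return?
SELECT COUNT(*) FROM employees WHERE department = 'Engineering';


Counting rows where department = 'Engineering'


0


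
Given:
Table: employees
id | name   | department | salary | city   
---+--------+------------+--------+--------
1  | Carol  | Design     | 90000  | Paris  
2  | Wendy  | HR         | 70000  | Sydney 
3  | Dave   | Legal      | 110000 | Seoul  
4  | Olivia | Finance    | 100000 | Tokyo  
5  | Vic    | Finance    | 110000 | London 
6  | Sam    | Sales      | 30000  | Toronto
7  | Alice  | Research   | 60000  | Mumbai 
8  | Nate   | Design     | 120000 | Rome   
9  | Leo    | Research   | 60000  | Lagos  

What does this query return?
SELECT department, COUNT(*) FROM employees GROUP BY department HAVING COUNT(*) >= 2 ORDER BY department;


Groups with count >= 2:
  Design: 2 -> PASS
  Finance: 2 -> PASS
  Research: 2 -> PASS
  HR: 1 -> filtered out
  Legal: 1 -> filtered out
  Sales: 1 -> filtered out


3 groups:
Design, 2
Finance, 2
Research, 2


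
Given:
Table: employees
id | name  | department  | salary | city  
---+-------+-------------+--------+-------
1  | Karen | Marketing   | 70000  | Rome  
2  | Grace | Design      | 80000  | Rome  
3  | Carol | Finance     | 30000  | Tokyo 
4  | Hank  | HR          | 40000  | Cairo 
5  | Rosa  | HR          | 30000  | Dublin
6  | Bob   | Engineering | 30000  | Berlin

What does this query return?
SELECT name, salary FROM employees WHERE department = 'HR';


Filtering: department = 'HR'
Matching rows: 2

2 rows:
Hank, 40000
Rosa, 30000


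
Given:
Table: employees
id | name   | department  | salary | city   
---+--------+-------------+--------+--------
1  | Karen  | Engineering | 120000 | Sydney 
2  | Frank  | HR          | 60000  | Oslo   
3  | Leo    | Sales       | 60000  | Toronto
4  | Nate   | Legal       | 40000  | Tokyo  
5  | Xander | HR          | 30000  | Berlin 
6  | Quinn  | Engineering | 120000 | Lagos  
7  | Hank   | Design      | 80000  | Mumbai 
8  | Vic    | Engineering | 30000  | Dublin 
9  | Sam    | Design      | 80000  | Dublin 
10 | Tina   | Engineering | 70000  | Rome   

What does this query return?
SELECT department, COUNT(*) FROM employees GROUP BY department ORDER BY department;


Assigning each row to its department group:
  Karen -> Engineering
  Frank -> HR
  Leo -> Sales
  Nate -> Legal
  Xander -> HR
  Quinn -> Engineering
  Hank -> Design
  Vic -> Engineering
  Sam -> Design
  Tina -> Engineering


5 groups:
Design, 2
Engineering, 4
HR, 2
Legal, 1
Sales, 1


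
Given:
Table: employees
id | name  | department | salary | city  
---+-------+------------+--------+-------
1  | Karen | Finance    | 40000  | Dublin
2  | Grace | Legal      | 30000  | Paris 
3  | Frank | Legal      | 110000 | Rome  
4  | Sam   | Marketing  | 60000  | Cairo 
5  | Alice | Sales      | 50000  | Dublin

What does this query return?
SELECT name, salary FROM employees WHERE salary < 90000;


Filtering: salary < 90000
Matching: 4 rows

4 rows:
Karen, 40000
Grace, 30000
Sam, 60000
Alice, 50000


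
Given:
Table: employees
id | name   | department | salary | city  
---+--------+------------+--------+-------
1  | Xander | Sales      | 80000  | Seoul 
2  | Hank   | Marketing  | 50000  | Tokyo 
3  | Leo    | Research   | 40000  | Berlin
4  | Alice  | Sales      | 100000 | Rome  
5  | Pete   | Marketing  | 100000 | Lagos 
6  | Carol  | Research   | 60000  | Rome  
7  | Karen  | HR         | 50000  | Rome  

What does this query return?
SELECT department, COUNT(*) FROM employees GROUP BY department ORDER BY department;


Assigning each row to its department group:
  Xander -> Sales
  Hank -> Marketing
  Leo -> Research
  Alice -> Sales
  Pete -> Marketing
  Carol -> Research
  Karen -> HR


4 groups:
HR, 1
Marketing, 2
Research, 2
Sales, 2


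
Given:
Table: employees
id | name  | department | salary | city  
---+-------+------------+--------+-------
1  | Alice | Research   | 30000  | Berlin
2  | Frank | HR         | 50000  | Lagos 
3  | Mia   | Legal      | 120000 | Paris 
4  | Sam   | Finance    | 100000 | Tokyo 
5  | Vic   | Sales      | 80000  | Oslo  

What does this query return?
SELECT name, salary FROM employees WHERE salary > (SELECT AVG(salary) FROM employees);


Subquery: AVG(salary) = 76000.0
Filtering: salary > 76000.0
  Mia (120000) -> MATCH
  Sam (100000) -> MATCH
  Vic (80000) -> MATCH


3 rows:
Mia, 120000
Sam, 100000
Vic, 80000


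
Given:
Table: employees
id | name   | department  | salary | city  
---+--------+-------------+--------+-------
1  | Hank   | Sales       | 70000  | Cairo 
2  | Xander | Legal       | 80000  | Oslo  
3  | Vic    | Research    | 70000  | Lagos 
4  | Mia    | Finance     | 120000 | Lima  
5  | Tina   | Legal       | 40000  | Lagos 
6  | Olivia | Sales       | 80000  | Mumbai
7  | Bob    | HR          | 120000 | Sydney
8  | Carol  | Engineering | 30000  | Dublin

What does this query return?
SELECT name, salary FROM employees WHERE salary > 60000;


Filtering: salary > 60000
Matching: 6 rows

6 rows:
Hank, 70000
Xander, 80000
Vic, 70000
Mia, 120000
Olivia, 80000
Bob, 120000


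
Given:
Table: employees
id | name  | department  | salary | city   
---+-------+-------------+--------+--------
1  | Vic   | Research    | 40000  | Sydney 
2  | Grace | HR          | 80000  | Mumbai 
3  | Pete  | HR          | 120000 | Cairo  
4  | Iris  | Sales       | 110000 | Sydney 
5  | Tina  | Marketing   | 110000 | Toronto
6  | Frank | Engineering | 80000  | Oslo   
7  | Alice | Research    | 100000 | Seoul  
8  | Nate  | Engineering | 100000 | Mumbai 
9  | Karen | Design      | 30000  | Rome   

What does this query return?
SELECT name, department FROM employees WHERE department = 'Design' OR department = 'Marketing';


Filtering: department = 'Design' OR 'Marketing'
Matching: 2 rows

2 rows:
Tina, Marketing
Karen, Design


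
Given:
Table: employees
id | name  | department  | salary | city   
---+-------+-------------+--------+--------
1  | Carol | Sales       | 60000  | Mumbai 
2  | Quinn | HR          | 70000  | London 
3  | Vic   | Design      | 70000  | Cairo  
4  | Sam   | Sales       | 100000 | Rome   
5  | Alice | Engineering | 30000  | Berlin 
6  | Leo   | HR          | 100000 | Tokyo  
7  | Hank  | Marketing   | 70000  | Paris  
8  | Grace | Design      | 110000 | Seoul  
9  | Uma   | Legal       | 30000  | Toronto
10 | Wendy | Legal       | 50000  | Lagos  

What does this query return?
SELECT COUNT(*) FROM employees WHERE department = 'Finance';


Counting rows where department = 'Finance'


0


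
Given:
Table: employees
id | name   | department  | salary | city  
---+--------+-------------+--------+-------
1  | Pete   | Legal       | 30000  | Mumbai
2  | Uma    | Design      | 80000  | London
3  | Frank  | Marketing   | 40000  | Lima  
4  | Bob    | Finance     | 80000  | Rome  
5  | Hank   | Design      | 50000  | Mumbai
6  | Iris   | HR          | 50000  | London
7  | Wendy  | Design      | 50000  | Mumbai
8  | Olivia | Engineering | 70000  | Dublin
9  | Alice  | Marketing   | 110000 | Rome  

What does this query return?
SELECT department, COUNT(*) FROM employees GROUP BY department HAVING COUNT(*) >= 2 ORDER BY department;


Groups with count >= 2:
  Design: 3 -> PASS
  Marketing: 2 -> PASS
  Engineering: 1 -> filtered out
  Finance: 1 -> filtered out
  HR: 1 -> filtered out
  Legal: 1 -> filtered out


2 groups:
Design, 3
Marketing, 2


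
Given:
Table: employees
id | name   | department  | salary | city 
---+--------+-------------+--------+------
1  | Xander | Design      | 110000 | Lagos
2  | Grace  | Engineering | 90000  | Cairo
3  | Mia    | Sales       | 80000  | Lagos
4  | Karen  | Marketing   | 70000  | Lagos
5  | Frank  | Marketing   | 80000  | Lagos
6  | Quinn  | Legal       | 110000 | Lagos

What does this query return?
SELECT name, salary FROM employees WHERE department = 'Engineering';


Filtering: department = 'Engineering'
Matching rows: 1

1 rows:
Grace, 90000


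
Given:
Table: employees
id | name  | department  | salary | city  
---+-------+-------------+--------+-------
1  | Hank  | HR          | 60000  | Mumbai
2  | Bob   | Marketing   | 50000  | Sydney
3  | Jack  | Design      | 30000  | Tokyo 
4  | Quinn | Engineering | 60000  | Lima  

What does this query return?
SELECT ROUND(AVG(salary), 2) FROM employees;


SUM(salary) = 200000
COUNT = 4
ROUND(AVG, 2) = ROUND(200000 / 4, 2) = 50000.0

50000.0


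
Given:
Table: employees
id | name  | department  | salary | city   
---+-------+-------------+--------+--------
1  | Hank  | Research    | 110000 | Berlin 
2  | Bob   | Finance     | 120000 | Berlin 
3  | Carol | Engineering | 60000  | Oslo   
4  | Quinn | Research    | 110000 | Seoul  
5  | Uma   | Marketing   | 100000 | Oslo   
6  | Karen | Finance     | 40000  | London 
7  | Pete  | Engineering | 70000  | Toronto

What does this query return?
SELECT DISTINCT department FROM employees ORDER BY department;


All 'department' values (row order): Research, Finance, Engineering, Research, Marketing, Finance, Engineering
Removing duplicates leaves 4 unique value(s).

4 values:
Engineering
Finance
Marketing
Research


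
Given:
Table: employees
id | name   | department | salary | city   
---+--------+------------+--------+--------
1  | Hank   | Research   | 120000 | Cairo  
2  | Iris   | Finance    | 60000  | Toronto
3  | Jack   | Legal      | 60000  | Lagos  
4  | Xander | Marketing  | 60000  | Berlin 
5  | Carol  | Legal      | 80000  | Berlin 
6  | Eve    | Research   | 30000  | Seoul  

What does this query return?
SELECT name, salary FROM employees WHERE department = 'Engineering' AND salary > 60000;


Filtering: department = 'Engineering' AND salary > 60000
Matching: 0 rows

Empty result set (0 rows)


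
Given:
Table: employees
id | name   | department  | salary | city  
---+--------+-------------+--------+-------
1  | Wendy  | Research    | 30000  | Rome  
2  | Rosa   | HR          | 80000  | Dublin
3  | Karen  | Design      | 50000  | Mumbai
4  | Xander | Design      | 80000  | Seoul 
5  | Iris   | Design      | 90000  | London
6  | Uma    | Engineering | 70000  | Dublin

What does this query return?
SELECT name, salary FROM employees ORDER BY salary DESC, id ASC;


Sorting by salary DESC, then id ASC for ties

6 rows:
Iris, 90000
Rosa, 80000
Xander, 80000
Uma, 70000
Karen, 50000
Wendy, 30000


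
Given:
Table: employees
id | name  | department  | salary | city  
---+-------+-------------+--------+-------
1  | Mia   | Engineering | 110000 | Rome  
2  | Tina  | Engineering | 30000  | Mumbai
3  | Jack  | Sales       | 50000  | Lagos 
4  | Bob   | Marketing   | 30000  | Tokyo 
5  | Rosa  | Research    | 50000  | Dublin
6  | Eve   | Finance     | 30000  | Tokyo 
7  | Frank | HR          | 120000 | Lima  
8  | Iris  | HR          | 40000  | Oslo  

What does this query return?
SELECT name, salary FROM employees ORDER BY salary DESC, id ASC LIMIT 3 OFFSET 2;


Sort by salary DESC (id ASC tiebreak), then skip 2 and take 3
Rows 3 through 5

3 rows:
Jack, 50000
Rosa, 50000
Iris, 40000


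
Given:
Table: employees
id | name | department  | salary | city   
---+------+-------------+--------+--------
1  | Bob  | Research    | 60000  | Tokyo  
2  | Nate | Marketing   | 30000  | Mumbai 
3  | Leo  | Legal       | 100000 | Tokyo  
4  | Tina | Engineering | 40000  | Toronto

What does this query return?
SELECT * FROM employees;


SELECT * returns all 4 rows with all columns

4 rows:
1, Bob, Research, 60000, Tokyo
2, Nate, Marketing, 30000, Mumbai
3, Leo, Legal, 100000, Tokyo
4, Tina, Engineering, 40000, Toronto


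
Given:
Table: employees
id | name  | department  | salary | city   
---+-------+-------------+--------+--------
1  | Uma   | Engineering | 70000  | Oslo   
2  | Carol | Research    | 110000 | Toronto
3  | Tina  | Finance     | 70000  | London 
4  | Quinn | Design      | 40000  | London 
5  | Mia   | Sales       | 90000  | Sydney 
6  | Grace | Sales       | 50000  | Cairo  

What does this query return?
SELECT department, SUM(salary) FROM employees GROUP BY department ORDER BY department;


Summing salary within each department:
  Design: 40000 = 40000
  Engineering: 70000 = 70000
  Finance: 70000 = 70000
  Research: 110000 = 110000
  Sales: 90000 + 50000 = 140000


5 groups:
Design, 40000
Engineering, 70000
Finance, 70000
Research, 110000
Sales, 140000


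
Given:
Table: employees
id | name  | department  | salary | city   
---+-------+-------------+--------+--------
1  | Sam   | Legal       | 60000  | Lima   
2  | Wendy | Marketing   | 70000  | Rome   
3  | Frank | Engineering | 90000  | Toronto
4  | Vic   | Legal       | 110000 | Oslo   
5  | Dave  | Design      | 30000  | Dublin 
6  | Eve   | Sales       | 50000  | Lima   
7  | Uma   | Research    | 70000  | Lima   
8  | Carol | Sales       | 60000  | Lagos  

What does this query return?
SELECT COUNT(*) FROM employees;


COUNT(*) counts all rows

8


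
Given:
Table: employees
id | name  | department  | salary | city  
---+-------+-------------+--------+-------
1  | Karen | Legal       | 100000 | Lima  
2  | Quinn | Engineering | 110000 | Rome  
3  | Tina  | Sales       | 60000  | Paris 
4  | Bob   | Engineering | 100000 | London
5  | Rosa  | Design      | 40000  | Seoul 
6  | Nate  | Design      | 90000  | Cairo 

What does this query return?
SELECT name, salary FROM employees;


Projecting columns: name, salary

6 rows:
Karen, 100000
Quinn, 110000
Tina, 60000
Bob, 100000
Rosa, 40000
Nate, 90000


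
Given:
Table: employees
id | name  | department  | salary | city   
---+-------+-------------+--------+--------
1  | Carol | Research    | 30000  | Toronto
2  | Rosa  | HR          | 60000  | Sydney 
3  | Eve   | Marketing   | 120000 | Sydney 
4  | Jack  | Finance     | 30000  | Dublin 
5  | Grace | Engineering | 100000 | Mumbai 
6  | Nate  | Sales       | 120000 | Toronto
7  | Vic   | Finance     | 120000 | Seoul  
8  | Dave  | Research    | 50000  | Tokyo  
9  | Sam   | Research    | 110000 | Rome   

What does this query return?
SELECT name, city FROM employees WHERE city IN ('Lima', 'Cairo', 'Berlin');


Filtering: city IN ('Lima', 'Cairo', 'Berlin')
Matching: 0 rows

Empty result set (0 rows)


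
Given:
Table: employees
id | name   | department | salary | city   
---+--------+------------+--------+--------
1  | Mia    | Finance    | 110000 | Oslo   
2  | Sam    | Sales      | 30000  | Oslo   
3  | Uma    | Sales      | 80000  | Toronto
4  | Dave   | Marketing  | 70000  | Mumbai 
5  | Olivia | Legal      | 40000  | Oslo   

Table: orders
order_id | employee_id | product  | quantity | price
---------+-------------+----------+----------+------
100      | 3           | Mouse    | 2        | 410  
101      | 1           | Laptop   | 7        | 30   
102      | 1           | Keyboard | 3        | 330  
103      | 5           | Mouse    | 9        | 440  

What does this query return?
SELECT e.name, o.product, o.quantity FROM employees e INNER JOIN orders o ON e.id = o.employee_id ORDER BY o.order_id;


Joining employees.id = orders.employee_id:
  employee Uma (id=3) -> order Mouse
  employee Mia (id=1) -> order Laptop
  employee Mia (id=1) -> order Keyboard
  employee Olivia (id=5) -> order Mouse


4 rows:
Uma, Mouse, 2
Mia, Laptop, 7
Mia, Keyboard, 3
Olivia, Mouse, 9


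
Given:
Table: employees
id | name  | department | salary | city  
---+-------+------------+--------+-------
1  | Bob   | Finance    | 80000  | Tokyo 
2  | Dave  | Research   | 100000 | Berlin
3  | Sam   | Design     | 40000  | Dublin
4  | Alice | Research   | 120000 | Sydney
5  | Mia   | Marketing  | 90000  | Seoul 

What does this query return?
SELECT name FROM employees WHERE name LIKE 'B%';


LIKE 'B%' matches names starting with 'B'
Matching: 1

1 rows:
Bob


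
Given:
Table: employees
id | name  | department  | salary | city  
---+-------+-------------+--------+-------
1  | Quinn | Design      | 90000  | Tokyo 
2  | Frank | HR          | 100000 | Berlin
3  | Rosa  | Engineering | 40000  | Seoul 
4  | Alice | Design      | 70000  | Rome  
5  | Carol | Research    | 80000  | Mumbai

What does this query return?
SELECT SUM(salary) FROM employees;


SUM(salary) = 90000 + 100000 + 40000 + 70000 + 80000 = 380000

380000


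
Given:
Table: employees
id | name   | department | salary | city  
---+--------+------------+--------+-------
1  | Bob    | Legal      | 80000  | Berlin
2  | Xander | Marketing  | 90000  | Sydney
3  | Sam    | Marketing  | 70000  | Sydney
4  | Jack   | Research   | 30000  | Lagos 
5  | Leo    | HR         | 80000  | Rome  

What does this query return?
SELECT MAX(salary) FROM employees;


Salaries: 80000, 90000, 70000, 30000, 80000
MAX = 90000

90000


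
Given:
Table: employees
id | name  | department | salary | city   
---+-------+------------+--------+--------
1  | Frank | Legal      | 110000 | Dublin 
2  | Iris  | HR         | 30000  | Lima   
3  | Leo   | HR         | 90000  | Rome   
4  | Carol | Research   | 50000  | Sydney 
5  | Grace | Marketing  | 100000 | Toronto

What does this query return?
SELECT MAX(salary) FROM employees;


Salaries: 110000, 30000, 90000, 50000, 100000
MAX = 110000

110000


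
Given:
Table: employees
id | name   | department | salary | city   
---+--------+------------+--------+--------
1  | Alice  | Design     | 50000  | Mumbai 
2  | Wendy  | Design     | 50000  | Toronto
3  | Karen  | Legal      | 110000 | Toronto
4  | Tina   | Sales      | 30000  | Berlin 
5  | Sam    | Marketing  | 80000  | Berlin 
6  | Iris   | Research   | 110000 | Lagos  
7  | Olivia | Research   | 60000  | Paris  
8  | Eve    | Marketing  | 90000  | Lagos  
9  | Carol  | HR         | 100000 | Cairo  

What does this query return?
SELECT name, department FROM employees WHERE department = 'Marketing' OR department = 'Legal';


Filtering: department = 'Marketing' OR 'Legal'
Matching: 3 rows

3 rows:
Karen, Legal
Sam, Marketing
Eve, Marketing


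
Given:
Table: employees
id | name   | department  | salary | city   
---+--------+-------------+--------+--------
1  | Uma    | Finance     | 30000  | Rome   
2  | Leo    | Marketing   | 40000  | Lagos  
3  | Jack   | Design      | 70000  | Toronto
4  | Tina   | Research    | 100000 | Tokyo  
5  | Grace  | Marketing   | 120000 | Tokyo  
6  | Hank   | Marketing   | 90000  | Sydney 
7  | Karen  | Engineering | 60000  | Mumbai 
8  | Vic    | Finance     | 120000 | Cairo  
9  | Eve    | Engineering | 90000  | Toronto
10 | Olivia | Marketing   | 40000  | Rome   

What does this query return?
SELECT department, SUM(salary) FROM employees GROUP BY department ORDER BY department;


Summing salary within each department:
  Design: 70000 = 70000
  Engineering: 60000 + 90000 = 150000
  Finance: 30000 + 120000 = 150000
  Marketing: 40000 + 120000 + 90000 + 40000 = 290000
  Research: 100000 = 100000


5 groups:
Design, 70000
Engineering, 150000
Finance, 150000
Marketing, 290000
Research, 100000


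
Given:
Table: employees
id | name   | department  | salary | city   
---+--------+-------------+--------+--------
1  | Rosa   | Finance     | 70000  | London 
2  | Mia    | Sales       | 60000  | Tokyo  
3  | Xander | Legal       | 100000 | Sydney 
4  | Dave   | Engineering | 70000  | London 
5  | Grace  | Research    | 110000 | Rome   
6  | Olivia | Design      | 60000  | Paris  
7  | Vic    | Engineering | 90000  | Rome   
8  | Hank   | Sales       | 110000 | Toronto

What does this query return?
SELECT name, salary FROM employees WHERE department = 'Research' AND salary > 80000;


Filtering: department = 'Research' AND salary > 80000
Matching: 1 rows

1 rows:
Grace, 110000


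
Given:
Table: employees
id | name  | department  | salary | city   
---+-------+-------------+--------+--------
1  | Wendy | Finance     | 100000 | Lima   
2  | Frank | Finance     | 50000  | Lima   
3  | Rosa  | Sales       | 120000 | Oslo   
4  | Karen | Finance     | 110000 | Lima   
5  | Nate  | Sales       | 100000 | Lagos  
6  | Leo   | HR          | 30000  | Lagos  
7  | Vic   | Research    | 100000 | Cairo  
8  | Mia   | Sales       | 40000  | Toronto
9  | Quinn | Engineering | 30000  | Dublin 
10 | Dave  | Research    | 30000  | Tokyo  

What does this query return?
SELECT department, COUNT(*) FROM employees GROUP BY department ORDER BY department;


Assigning each row to its department group:
  Wendy -> Finance
  Frank -> Finance
  Rosa -> Sales
  Karen -> Finance
  Nate -> Sales
  Leo -> HR
  Vic -> Research
  Mia -> Sales
  Quinn -> Engineering
  Dave -> Research


5 groups:
Engineering, 1
Finance, 3
HR, 1
Research, 2
Sales, 3


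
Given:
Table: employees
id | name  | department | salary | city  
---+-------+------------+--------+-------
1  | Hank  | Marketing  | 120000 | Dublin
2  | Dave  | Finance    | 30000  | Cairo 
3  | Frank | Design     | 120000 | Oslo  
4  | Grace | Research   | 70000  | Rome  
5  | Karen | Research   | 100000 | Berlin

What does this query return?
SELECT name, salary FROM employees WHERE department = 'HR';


Filtering: department = 'HR'
Matching rows: 0

Empty result set (0 rows)


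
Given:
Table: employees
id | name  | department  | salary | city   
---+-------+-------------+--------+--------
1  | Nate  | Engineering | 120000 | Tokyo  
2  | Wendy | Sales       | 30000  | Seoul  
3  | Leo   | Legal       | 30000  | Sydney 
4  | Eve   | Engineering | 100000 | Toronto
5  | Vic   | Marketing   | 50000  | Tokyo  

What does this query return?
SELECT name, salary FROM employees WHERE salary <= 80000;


Filtering: salary <= 80000
Matching: 3 rows

3 rows:
Wendy, 30000
Leo, 30000
Vic, 50000


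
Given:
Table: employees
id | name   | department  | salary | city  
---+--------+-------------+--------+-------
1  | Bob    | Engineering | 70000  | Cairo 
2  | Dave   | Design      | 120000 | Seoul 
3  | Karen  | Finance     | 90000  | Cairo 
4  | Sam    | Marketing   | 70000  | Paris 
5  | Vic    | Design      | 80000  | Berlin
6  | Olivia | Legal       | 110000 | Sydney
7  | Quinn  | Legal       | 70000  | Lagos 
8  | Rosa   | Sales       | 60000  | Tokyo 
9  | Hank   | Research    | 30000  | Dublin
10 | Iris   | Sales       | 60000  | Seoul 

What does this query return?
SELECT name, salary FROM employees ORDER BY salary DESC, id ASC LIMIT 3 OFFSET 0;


Sort by salary DESC (id ASC tiebreak), then skip 0 and take 3
Rows 1 through 3

3 rows:
Dave, 120000
Olivia, 110000
Karen, 90000


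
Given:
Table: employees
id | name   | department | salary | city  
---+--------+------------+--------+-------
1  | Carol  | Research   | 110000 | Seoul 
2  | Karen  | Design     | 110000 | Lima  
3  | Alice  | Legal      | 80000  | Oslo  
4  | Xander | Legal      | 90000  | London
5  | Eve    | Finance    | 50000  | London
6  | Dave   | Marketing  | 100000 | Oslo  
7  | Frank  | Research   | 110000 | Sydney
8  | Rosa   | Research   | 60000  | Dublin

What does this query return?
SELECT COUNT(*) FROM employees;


COUNT(*) counts all rows

8


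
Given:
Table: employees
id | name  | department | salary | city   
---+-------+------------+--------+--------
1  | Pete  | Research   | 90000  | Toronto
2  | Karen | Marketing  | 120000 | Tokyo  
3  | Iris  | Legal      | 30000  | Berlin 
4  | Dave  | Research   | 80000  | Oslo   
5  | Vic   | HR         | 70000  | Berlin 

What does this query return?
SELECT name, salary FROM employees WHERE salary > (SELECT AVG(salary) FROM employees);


Subquery: AVG(salary) = 78000.0
Filtering: salary > 78000.0
  Pete (90000) -> MATCH
  Karen (120000) -> MATCH
  Dave (80000) -> MATCH


3 rows:
Pete, 90000
Karen, 120000
Dave, 80000
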